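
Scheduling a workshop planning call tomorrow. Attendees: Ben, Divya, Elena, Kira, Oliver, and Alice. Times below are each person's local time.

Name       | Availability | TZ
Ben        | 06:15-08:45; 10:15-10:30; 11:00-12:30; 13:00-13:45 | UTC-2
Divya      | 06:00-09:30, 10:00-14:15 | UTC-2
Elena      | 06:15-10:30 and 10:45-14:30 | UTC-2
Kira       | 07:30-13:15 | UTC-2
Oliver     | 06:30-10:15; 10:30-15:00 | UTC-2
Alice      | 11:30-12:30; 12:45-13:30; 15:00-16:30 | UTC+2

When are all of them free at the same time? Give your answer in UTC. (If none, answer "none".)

Ben in UTC: 08:15-10:45, 12:15-12:30, 13:00-14:30, 15:00-15:45 (add 2h to convert from UTC-2).
Divya in UTC: 08:00-11:30, 12:00-16:15 (add 2h to convert from UTC-2).
Elena in UTC: 08:15-12:30, 12:45-16:30 (add 2h to convert from UTC-2).
Kira in UTC: 09:30-15:15 (add 2h to convert from UTC-2).
Oliver in UTC: 08:30-12:15, 12:30-17:00 (add 2h to convert from UTC-2).
Alice in UTC: 09:30-10:30, 10:45-11:30, 13:00-14:30 (subtract 2h to convert from UTC+2).
Ben ∩ Divya: 08:15-10:45, 12:15-12:30, 13:00-14:30, 15:00-15:45.
Ben ∩ Divya ∩ Elena: 08:15-10:45, 12:15-12:30, 13:00-14:30, 15:00-15:45.
Ben ∩ Divya ∩ Elena ∩ Kira: 09:30-10:45, 12:15-12:30, 13:00-14:30, 15:00-15:15.
Ben ∩ Divya ∩ Elena ∩ Kira ∩ Oliver: 09:30-10:45, 13:00-14:30, 15:00-15:15.
Ben ∩ Divya ∩ Elena ∩ Kira ∩ Oliver ∩ Alice: 09:30-10:30, 13:00-14:30.

09:30-10:30, 13:00-14:30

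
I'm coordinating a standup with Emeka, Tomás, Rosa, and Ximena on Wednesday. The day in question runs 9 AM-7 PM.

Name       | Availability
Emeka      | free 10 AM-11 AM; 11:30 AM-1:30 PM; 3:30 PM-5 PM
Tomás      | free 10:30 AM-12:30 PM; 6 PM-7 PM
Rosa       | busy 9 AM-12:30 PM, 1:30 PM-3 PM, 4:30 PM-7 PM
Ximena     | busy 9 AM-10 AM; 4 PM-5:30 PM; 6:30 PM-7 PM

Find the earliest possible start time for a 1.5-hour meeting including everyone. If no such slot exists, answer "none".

Emeka free: 10:00-11:00, 11:30-13:30, 15:30-17:00.
Tomás free: 10:30-12:30, 18:00-19:00.
Rosa free: 12:30-13:30, 15:00-16:30 (invert busy blocks within the working day).
Ximena free: 10:00-16:00, 17:30-18:30 (invert busy blocks within the working day).
Emeka ∩ Tomás: 10:30-11:00, 11:30-12:30.
Emeka ∩ Tomás ∩ Rosa: ∅.
Emeka ∩ Tomás ∩ Rosa ∩ Ximena: ∅.
There is no time when everyone is free.
No common window is at least 90 minutes long.

none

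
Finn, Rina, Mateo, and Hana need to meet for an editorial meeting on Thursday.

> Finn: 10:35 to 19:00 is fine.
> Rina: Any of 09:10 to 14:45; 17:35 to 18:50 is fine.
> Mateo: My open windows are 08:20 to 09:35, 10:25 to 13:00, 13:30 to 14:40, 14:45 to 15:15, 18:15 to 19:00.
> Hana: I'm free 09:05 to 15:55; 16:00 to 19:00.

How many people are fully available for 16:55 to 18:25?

2

Finn and Hana can make the full 16:55-18:25 slot — that's 2.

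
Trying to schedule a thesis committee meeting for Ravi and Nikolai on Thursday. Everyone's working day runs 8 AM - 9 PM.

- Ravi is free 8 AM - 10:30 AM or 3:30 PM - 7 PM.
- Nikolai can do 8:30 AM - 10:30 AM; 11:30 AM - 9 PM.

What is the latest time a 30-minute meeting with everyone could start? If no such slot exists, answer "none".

Ravi ∩ Nikolai: 08:30-10:30, 15:30-19:00.
The last common window of at least 30 minutes is 15:30-19:00; a 30-minute meeting can start as late as 18:30 and still end by 19:00.

18:30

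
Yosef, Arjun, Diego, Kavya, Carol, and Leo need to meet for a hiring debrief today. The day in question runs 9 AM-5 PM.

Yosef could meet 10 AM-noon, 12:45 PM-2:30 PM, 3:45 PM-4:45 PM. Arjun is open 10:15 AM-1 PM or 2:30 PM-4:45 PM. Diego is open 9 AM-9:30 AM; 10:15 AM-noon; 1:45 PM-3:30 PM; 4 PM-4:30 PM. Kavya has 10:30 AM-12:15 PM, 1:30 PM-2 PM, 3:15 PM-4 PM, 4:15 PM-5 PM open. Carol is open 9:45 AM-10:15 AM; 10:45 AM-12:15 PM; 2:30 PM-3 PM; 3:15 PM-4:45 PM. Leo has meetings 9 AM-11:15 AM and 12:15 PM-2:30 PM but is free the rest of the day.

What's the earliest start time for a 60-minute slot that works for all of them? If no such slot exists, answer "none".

Yosef free: 10:00-12:00, 12:45-14:30, 15:45-16:45.
Arjun free: 10:15-13:00, 14:30-16:45.
Diego free: 09:00-09:30, 10:15-12:00, 13:45-15:30, 16:00-16:30.
Kavya free: 10:30-12:15, 13:30-14:00, 15:15-16:00, 16:15-17:00.
Carol free: 09:45-10:15, 10:45-12:15, 14:30-15:00, 15:15-16:45.
Leo free: 11:15-12:15, 14:30-17:00 (invert busy blocks within the working day).
Yosef ∩ Arjun: 10:15-12:00, 12:45-13:00, 15:45-16:45.
Yosef ∩ Arjun ∩ Diego: 10:15-12:00, 16:00-16:30.
Yosef ∩ Arjun ∩ Diego ∩ Kavya: 10:30-12:00, 16:15-16:30.
Yosef ∩ Arjun ∩ Diego ∩ Kavya ∩ Carol: 10:45-12:00, 16:15-16:30.
Yosef ∩ Arjun ∩ Diego ∩ Kavya ∩ Carol ∩ Leo: 11:15-12:00, 16:15-16:30.
No common window is at least 60 minutes long.

none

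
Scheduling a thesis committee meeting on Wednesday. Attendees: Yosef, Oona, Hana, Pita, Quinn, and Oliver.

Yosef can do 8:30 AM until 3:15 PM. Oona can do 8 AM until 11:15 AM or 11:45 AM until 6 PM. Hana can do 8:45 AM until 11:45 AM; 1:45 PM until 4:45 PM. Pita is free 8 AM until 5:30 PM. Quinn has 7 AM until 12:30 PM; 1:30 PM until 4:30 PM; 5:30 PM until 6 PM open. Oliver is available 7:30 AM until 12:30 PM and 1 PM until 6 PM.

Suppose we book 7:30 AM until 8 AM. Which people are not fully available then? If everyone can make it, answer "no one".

Yosef: not fully free for 07:30-08:00. Oona: not fully free for 07:30-08:00. Hana: not fully free for 07:30-08:00. Pita: not fully free for 07:30-08:00. Quinn: free for 07:30-08:00. Oliver: free for 07:30-08:00.

Hana, Oona, Pita, Yosef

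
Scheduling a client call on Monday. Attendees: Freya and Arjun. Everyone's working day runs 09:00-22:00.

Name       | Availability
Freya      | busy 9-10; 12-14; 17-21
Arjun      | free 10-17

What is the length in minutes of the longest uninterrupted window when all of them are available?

Freya free: 10:00-12:00, 14:00-17:00, 21:00-22:00 (invert busy blocks within the working day).
Arjun free: 10:00-17:00.
Freya ∩ Arjun: 10:00-12:00, 14:00-17:00.
So the common availability across everyone is 10:00-12:00, 14:00-17:00.
The longest is 14:00-17:00 at 180 minutes.

180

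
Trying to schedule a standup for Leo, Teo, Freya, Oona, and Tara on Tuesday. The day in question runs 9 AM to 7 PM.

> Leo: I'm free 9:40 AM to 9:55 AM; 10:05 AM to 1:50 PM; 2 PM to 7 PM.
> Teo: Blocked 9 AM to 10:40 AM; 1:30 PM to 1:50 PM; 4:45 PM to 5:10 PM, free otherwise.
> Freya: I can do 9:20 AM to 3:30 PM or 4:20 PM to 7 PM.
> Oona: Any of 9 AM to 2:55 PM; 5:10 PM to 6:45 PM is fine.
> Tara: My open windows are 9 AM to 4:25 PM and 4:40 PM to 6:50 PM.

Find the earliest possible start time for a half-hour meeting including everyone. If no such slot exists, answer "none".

10:40

Leo free: 09:40-09:55, 10:05-13:50, 14:00-19:00.
Teo free: 10:40-13:30, 13:50-16:45, 17:10-19:00 (invert busy blocks within the working day).
Freya free: 09:20-15:30, 16:20-19:00.
Oona free: 09:00-14:55, 17:10-18:45.
Tara free: 09:00-16:25, 16:40-18:50.
Leo ∩ Teo: 10:40-13:30, 14:00-16:45, 17:10-19:00.
Leo ∩ Teo ∩ Freya: 10:40-13:30, 14:00-15:30, 16:20-16:45, 17:10-19:00.
Leo ∩ Teo ∩ Freya ∩ Oona: 10:40-13:30, 14:00-14:55, 17:10-18:45.
Leo ∩ Teo ∩ Freya ∩ Oona ∩ Tara: 10:40-13:30, 14:00-14:55, 17:10-18:45.
So the common availability across everyone is 10:40-13:30, 14:00-14:55, 17:10-18:45.
The first common window of at least 30 minutes is 10:40-13:30, so the earliest start is 10:40.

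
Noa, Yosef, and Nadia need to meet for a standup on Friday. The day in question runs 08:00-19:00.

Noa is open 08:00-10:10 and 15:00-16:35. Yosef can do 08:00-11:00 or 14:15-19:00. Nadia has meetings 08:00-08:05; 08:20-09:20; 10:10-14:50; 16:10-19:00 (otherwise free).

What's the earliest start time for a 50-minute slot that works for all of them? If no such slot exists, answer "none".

09:20

Noa free: 08:00-10:10, 15:00-16:35.
Yosef free: 08:00-11:00, 14:15-19:00.
Nadia free: 08:05-08:20, 09:20-10:10, 14:50-16:10 (invert busy blocks within the working day).
Noa ∩ Yosef: 08:00-10:10, 15:00-16:35.
Noa ∩ Yosef ∩ Nadia: 08:05-08:20, 09:20-10:10, 15:00-16:10.
So the common availability across everyone is 08:05-08:20, 09:20-10:10, 15:00-16:10.
The first common window of at least 50 minutes is 09:20-10:10, so the earliest start is 09:20.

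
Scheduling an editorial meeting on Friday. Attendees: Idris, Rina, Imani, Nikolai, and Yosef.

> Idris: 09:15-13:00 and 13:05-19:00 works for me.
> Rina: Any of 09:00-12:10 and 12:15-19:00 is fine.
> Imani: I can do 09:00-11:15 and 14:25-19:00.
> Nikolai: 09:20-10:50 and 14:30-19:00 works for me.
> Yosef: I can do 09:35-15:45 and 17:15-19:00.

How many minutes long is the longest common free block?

105

Idris ∩ Rina: 09:15-12:10, 12:15-13:00, 13:05-19:00.
Idris ∩ Rina ∩ Imani: 09:15-11:15, 14:25-19:00.
Idris ∩ Rina ∩ Imani ∩ Nikolai: 09:20-10:50, 14:30-19:00.
Idris ∩ Rina ∩ Imani ∩ Nikolai ∩ Yosef: 09:35-10:50, 14:30-15:45, 17:15-19:00.
So the common availability across everyone is 09:35-10:50, 14:30-15:45, 17:15-19:00.
The longest is 17:15-19:00 at 105 minutes.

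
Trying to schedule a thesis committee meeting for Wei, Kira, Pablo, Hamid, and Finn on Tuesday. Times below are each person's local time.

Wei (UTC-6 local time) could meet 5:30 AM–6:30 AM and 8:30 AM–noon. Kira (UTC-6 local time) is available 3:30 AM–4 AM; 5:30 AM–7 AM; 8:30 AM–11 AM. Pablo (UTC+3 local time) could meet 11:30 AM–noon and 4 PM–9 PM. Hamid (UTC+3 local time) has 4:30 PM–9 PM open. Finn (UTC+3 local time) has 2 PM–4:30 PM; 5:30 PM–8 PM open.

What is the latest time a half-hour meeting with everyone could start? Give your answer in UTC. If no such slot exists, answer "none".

Wei in UTC: 11:30-12:30, 14:30-18:00 (add 6h to convert from UTC-6).
Kira in UTC: 09:30-10:00, 11:30-13:00, 14:30-17:00 (add 6h to convert from UTC-6).
Pablo in UTC: 08:30-09:00, 13:00-18:00 (subtract 3h to convert from UTC+3).
Hamid in UTC: 13:30-18:00 (subtract 3h to convert from UTC+3).
Finn in UTC: 11:00-13:30, 14:30-17:00 (subtract 3h to convert from UTC+3).
Wei ∩ Kira: 11:30-12:30, 14:30-17:00.
Wei ∩ Kira ∩ Pablo: 14:30-17:00.
Wei ∩ Kira ∩ Pablo ∩ Hamid: 14:30-17:00.
Wei ∩ Kira ∩ Pablo ∩ Hamid ∩ Finn: 14:30-17:00.
The last common window of at least 30 minutes is 14:30-17:00; a 30-minute meeting can start as late as 16:30 and still end by 17:00.

16:30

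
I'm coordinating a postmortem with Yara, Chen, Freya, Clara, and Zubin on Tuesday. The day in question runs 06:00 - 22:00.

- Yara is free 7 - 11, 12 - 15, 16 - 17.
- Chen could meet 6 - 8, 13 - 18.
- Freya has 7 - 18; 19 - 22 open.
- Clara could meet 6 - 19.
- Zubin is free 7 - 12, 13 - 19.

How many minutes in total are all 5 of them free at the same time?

Yara ∩ Chen: 07:00-08:00, 13:00-15:00, 16:00-17:00.
Yara ∩ Chen ∩ Freya: 07:00-08:00, 13:00-15:00, 16:00-17:00.
Yara ∩ Chen ∩ Freya ∩ Clara: 07:00-08:00, 13:00-15:00, 16:00-17:00.
Yara ∩ Chen ∩ Freya ∩ Clara ∩ Zubin: 07:00-08:00, 13:00-15:00, 16:00-17:00.
So the common availability across everyone is 07:00-08:00, 13:00-15:00, 16:00-17:00.
Summing the common windows: 60 + 120 + 60 = 240 minutes.

240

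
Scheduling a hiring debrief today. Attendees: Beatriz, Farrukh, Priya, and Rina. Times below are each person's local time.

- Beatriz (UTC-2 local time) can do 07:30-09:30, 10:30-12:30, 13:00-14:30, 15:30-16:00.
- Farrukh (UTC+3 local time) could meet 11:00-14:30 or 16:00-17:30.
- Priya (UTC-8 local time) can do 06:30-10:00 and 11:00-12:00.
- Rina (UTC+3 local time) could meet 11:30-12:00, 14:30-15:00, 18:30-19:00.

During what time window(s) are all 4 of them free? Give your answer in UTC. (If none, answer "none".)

none

Beatriz in UTC: 09:30-11:30, 12:30-14:30, 15:00-16:30, 17:30-18:00 (add 2h to convert from UTC-2).
Farrukh in UTC: 08:00-11:30, 13:00-14:30 (subtract 3h to convert from UTC+3).
Priya in UTC: 14:30-18:00, 19:00-20:00 (add 8h to convert from UTC-8).
Rina in UTC: 08:30-09:00, 11:30-12:00, 15:30-16:00 (subtract 3h to convert from UTC+3).
Beatriz ∩ Farrukh: 09:30-11:30, 13:00-14:30.
Beatriz ∩ Farrukh ∩ Priya: ∅.
Beatriz ∩ Farrukh ∩ Priya ∩ Rina: ∅.
There is no time when everyone is free.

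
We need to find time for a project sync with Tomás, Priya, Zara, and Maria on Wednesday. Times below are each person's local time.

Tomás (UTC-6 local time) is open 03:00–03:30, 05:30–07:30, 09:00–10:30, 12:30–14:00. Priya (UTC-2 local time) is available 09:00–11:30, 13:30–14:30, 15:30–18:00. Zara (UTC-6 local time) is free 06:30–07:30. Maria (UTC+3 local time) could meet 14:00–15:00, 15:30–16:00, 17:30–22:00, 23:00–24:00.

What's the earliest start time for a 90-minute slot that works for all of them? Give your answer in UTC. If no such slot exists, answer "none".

Tomás in UTC: 09:00-09:30, 11:30-13:30, 15:00-16:30, 18:30-20:00 (add 6h to convert from UTC-6).
Priya in UTC: 11:00-13:30, 15:30-16:30, 17:30-20:00 (add 2h to convert from UTC-2).
Zara in UTC: 12:30-13:30 (add 6h to convert from UTC-6).
Maria in UTC: 11:00-12:00, 12:30-13:00, 14:30-19:00, 20:00-21:00 (subtract 3h to convert from UTC+3).
Tomás ∩ Priya: 11:30-13:30, 15:30-16:30, 18:30-20:00.
Tomás ∩ Priya ∩ Zara: 12:30-13:30.
Tomás ∩ Priya ∩ Zara ∩ Maria: 12:30-13:00.
No common window is at least 90 minutes long.

none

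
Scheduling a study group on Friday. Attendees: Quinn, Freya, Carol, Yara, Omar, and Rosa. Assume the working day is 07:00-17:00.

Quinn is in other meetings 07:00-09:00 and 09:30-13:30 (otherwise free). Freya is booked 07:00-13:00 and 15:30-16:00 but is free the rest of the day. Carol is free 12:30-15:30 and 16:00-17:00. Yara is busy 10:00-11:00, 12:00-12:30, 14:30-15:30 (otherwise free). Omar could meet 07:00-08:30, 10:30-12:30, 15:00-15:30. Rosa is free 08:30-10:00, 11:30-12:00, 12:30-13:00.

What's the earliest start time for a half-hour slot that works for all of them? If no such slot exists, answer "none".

Quinn free: 09:00-09:30, 13:30-17:00 (invert busy blocks within the working day).
Freya free: 13:00-15:30, 16:00-17:00 (invert busy blocks within the working day).
Carol free: 12:30-15:30, 16:00-17:00.
Yara free: 07:00-10:00, 11:00-12:00, 12:30-14:30, 15:30-17:00 (invert busy blocks within the working day).
Omar free: 07:00-08:30, 10:30-12:30, 15:00-15:30.
Rosa free: 08:30-10:00, 11:30-12:00, 12:30-13:00.
Quinn ∩ Freya: 13:30-15:30, 16:00-17:00.
Quinn ∩ Freya ∩ Carol: 13:30-15:30, 16:00-17:00.
Quinn ∩ Freya ∩ Carol ∩ Yara: 13:30-14:30, 16:00-17:00.
Quinn ∩ Freya ∩ Carol ∩ Yara ∩ Omar: ∅.
Quinn ∩ Freya ∩ Carol ∩ Yara ∩ Omar ∩ Rosa: ∅.
There is no time when everyone is free.
No common window is at least 30 minutes long.

none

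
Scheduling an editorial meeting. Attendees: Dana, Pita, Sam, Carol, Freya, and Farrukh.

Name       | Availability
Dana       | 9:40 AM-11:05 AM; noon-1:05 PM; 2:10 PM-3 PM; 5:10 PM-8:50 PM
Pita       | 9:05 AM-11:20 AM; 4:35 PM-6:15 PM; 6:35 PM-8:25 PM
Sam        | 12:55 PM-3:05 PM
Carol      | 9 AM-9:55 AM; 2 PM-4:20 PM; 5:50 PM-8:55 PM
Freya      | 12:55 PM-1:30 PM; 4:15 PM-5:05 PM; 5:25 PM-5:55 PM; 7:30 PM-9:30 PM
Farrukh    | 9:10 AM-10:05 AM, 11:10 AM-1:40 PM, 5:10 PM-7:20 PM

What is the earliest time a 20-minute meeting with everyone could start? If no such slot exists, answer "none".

none

Dana ∩ Pita: 09:40-11:05, 17:10-18:15, 18:35-20:25.
Dana ∩ Pita ∩ Sam: ∅.
Dana ∩ Pita ∩ Sam ∩ Carol: ∅.
Dana ∩ Pita ∩ Sam ∩ Carol ∩ Freya: ∅.
Dana ∩ Pita ∩ Sam ∩ Carol ∩ Freya ∩ Farrukh: ∅.
There is no time when everyone is free.
No common window is at least 20 minutes long.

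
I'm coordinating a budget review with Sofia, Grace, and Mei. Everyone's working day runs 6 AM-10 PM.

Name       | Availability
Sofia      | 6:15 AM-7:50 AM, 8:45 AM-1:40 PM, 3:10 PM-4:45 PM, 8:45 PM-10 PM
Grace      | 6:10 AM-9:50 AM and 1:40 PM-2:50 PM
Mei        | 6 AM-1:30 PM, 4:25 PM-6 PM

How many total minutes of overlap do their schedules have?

160

Sofia ∩ Grace: 06:15-07:50, 08:45-09:50.
Sofia ∩ Grace ∩ Mei: 06:15-07:50, 08:45-09:50.
Summing the common windows: 95 + 65 = 160 minutes.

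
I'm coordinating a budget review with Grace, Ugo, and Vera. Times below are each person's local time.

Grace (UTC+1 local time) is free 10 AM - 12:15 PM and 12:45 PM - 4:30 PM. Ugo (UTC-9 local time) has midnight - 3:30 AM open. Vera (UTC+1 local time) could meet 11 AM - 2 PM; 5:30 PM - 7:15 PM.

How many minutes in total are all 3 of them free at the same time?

Grace in UTC: 09:00-11:15, 11:45-15:30 (subtract 1h to convert from UTC+1).
Ugo in UTC: 09:00-12:30 (add 9h to convert from UTC-9).
Vera in UTC: 10:00-13:00, 16:30-18:15 (subtract 1h to convert from UTC+1).
Grace ∩ Ugo: 09:00-11:15, 11:45-12:30.
Grace ∩ Ugo ∩ Vera: 10:00-11:15, 11:45-12:30.
Those are the intersection windows.
Summing the common windows: 75 + 45 = 120 minutes.

120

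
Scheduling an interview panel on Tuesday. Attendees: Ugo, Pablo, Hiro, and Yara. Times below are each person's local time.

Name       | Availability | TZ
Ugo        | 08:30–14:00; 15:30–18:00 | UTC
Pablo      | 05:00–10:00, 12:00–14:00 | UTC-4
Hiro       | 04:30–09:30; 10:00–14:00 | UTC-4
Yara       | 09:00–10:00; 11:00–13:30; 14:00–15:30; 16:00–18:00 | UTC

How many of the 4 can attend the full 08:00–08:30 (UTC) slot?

Ugo in UTC: 08:30-14:00, 15:30-18:00.
Pablo in UTC: 09:00-14:00, 16:00-18:00 (add 4h to convert from UTC-4).
Hiro in UTC: 08:30-13:30, 14:00-18:00 (add 4h to convert from UTC-4).
Yara in UTC: 09:00-10:00, 11:00-13:30, 14:00-15:30, 16:00-18:00.
nobody can make the full 08:00-08:30 slot — that's 0.

0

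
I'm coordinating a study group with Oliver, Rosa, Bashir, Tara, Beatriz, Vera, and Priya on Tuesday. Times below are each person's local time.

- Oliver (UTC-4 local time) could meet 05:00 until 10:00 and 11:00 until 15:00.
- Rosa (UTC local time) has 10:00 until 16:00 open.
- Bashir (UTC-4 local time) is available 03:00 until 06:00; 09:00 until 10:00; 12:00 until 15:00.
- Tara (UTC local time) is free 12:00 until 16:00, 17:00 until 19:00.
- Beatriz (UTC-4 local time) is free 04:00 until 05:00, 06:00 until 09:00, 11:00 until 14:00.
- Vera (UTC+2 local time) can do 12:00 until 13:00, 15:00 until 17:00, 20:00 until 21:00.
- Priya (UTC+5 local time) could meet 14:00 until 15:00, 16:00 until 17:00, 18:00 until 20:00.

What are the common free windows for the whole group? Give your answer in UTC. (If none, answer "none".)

Oliver in UTC: 09:00-14:00, 15:00-19:00 (add 4h to convert from UTC-4).
Rosa in UTC: 10:00-16:00.
Bashir in UTC: 07:00-10:00, 13:00-14:00, 16:00-19:00 (add 4h to convert from UTC-4).
Tara in UTC: 12:00-16:00, 17:00-19:00.
Beatriz in UTC: 08:00-09:00, 10:00-13:00, 15:00-18:00 (add 4h to convert from UTC-4).
Vera in UTC: 10:00-11:00, 13:00-15:00, 18:00-19:00 (subtract 2h to convert from UTC+2).
Priya in UTC: 09:00-10:00, 11:00-12:00, 13:00-15:00 (subtract 5h to convert from UTC+5).
Oliver ∩ Rosa: 10:00-14:00, 15:00-16:00.
Oliver ∩ Rosa ∩ Bashir: 13:00-14:00.
Oliver ∩ Rosa ∩ Bashir ∩ Tara: 13:00-14:00.
Oliver ∩ Rosa ∩ Bashir ∩ Tara ∩ Beatriz: ∅.
Oliver ∩ Rosa ∩ Bashir ∩ Tara ∩ Beatriz ∩ Vera: ∅.
Oliver ∩ Rosa ∩ Bashir ∩ Tara ∩ Beatriz ∩ Vera ∩ Priya: ∅.
There is no time when everyone is free.

none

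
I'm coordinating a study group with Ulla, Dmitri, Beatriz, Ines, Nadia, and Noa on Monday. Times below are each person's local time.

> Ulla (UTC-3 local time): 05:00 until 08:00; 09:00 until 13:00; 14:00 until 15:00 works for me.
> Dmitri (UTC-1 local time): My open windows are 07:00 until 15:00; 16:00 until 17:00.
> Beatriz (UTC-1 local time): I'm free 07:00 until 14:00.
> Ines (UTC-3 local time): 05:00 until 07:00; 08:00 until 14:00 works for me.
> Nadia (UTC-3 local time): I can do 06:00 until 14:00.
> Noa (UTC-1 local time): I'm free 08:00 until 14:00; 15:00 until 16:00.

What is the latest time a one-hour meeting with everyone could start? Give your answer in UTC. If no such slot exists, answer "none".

14:00

Ulla in UTC: 08:00-11:00, 12:00-16:00, 17:00-18:00 (add 3h to convert from UTC-3).
Dmitri in UTC: 08:00-16:00, 17:00-18:00 (add 1h to convert from UTC-1).
Beatriz in UTC: 08:00-15:00 (add 1h to convert from UTC-1).
Ines in UTC: 08:00-10:00, 11:00-17:00 (add 3h to convert from UTC-3).
Nadia in UTC: 09:00-17:00 (add 3h to convert from UTC-3).
Noa in UTC: 09:00-15:00, 16:00-17:00 (add 1h to convert from UTC-1).
Ulla ∩ Dmitri: 08:00-11:00, 12:00-16:00, 17:00-18:00.
Ulla ∩ Dmitri ∩ Beatriz: 08:00-11:00, 12:00-15:00.
Ulla ∩ Dmitri ∩ Beatriz ∩ Ines: 08:00-10:00, 12:00-15:00.
Ulla ∩ Dmitri ∩ Beatriz ∩ Ines ∩ Nadia: 09:00-10:00, 12:00-15:00.
Ulla ∩ Dmitri ∩ Beatriz ∩ Ines ∩ Nadia ∩ Noa: 09:00-10:00, 12:00-15:00.
So the common availability across everyone is 09:00-10:00, 12:00-15:00.
The last common window of at least 60 minutes is 12:00-15:00; a 60-minute meeting can start as late as 14:00 and still end by 15:00.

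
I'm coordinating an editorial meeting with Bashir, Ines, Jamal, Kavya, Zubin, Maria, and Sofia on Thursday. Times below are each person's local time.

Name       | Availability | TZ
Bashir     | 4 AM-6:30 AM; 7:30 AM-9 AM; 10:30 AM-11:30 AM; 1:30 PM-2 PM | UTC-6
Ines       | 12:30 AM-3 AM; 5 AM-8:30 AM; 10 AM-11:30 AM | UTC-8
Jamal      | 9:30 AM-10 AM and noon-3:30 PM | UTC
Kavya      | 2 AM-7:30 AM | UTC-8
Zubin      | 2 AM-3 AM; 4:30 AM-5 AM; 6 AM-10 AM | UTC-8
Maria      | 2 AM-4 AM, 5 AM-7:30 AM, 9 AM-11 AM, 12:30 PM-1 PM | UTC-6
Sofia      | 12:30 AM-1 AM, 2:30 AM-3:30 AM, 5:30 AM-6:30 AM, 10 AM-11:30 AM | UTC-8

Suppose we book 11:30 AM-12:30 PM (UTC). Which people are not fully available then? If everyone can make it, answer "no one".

Ines, Jamal, Sofia, Zubin

Bashir in UTC: 10:00-12:30, 13:30-15:00, 16:30-17:30, 19:30-20:00 (add 6h to convert from UTC-6).
Ines in UTC: 08:30-11:00, 13:00-16:30, 18:00-19:30 (add 8h to convert from UTC-8).
Jamal in UTC: 09:30-10:00, 12:00-15:30.
Kavya in UTC: 10:00-15:30 (add 8h to convert from UTC-8).
Zubin in UTC: 10:00-11:00, 12:30-13:00, 14:00-18:00 (add 8h to convert from UTC-8).
Maria in UTC: 08:00-10:00, 11:00-13:30, 15:00-17:00, 18:30-19:00 (add 6h to convert from UTC-6).
Sofia in UTC: 08:30-09:00, 10:30-11:30, 13:30-14:30, 18:00-19:30 (add 8h to convert from UTC-8).
Bashir: free for 11:30-12:30. Ines: not fully free for 11:30-12:30. Jamal: not fully free for 11:30-12:30. Kavya: free for 11:30-12:30. Zubin: not fully free for 11:30-12:30. Maria: free for 11:30-12:30. Sofia: not fully free for 11:30-12:30.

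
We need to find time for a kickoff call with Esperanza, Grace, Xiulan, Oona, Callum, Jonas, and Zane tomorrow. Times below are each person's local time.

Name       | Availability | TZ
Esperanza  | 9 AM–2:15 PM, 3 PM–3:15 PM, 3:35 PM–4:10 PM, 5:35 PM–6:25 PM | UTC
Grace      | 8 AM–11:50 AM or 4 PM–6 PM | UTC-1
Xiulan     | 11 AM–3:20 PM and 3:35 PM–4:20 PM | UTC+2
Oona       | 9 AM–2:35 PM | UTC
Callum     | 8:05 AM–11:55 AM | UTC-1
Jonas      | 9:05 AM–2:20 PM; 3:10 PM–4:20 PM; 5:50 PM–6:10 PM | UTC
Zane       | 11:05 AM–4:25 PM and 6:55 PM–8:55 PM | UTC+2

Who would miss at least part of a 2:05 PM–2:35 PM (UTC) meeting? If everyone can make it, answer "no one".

Esperanza in UTC: 09:00-14:15, 15:00-15:15, 15:35-16:10, 17:35-18:25.
Grace in UTC: 09:00-12:50, 17:00-19:00 (add 1h to convert from UTC-1).
Xiulan in UTC: 09:00-13:20, 13:35-14:20 (subtract 2h to convert from UTC+2).
Oona in UTC: 09:00-14:35.
Callum in UTC: 09:05-12:55 (add 1h to convert from UTC-1).
Jonas in UTC: 09:05-14:20, 15:10-16:20, 17:50-18:10.
Zane in UTC: 09:05-14:25, 16:55-18:55 (subtract 2h to convert from UTC+2).
Esperanza: not fully free for 14:05-14:35. Grace: not fully free for 14:05-14:35. Xiulan: not fully free for 14:05-14:35. Oona: free for 14:05-14:35. Callum: not fully free for 14:05-14:35. Jonas: not fully free for 14:05-14:35. Zane: not fully free for 14:05-14:35.

Callum, Esperanza, Grace, Jonas, Xiulan, Zane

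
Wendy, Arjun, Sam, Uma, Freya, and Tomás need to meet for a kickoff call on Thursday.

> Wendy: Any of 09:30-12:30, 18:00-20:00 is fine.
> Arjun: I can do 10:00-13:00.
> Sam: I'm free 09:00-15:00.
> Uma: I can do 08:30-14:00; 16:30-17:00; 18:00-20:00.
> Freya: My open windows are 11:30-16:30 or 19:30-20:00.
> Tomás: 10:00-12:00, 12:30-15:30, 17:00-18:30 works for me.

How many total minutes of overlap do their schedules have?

30

Wendy ∩ Arjun: 10:00-12:30.
Wendy ∩ Arjun ∩ Sam: 10:00-12:30.
Wendy ∩ Arjun ∩ Sam ∩ Uma: 10:00-12:30.
Wendy ∩ Arjun ∩ Sam ∩ Uma ∩ Freya: 11:30-12:30.
Wendy ∩ Arjun ∩ Sam ∩ Uma ∩ Freya ∩ Tomás: 11:30-12:00.
Those are the intersection windows.
That's a single block of 30 minutes.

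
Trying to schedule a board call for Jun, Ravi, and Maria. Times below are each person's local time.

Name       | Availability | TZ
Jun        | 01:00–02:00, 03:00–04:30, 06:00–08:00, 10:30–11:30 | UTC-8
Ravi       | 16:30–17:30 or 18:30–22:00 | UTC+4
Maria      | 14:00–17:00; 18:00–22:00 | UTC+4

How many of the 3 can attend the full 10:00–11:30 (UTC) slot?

Jun in UTC: 09:00-10:00, 11:00-12:30, 14:00-16:00, 18:30-19:30 (add 8h to convert from UTC-8).
Ravi in UTC: 12:30-13:30, 14:30-18:00 (subtract 4h to convert from UTC+4).
Maria in UTC: 10:00-13:00, 14:00-18:00 (subtract 4h to convert from UTC+4).
Maria can make the full 10:00-11:30 slot — that's 1.

1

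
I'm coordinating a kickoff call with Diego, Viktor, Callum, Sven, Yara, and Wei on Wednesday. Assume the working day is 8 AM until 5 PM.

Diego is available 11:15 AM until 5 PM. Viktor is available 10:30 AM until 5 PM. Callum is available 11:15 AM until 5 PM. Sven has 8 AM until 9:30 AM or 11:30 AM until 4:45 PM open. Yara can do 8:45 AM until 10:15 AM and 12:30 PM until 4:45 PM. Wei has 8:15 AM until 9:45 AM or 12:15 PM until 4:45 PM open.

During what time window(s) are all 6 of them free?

12:30-16:45

Diego ∩ Viktor: 11:15-17:00.
Diego ∩ Viktor ∩ Callum: 11:15-17:00.
Diego ∩ Viktor ∩ Callum ∩ Sven: 11:30-16:45.
Diego ∩ Viktor ∩ Callum ∩ Sven ∩ Yara: 12:30-16:45.
Diego ∩ Viktor ∩ Callum ∩ Sven ∩ Yara ∩ Wei: 12:30-16:45.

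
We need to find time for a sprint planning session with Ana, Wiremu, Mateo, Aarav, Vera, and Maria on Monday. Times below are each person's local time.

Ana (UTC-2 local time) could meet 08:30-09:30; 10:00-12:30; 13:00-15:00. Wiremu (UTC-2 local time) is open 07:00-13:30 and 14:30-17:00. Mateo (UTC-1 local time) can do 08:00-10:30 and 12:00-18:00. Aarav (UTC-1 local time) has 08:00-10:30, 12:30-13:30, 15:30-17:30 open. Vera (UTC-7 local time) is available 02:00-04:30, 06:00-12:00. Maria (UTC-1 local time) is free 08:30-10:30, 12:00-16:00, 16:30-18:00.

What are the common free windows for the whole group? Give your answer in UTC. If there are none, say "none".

10:30-11:30, 13:30-14:30, 16:30-17:00

Ana in UTC: 10:30-11:30, 12:00-14:30, 15:00-17:00 (add 2h to convert from UTC-2).
Wiremu in UTC: 09:00-15:30, 16:30-19:00 (add 2h to convert from UTC-2).
Mateo in UTC: 09:00-11:30, 13:00-19:00 (add 1h to convert from UTC-1).
Aarav in UTC: 09:00-11:30, 13:30-14:30, 16:30-18:30 (add 1h to convert from UTC-1).
Vera in UTC: 09:00-11:30, 13:00-19:00 (add 7h to convert from UTC-7).
Maria in UTC: 09:30-11:30, 13:00-17:00, 17:30-19:00 (add 1h to convert from UTC-1).
Ana ∩ Wiremu: 10:30-11:30, 12:00-14:30, 15:00-15:30, 16:30-17:00.
Ana ∩ Wiremu ∩ Mateo: 10:30-11:30, 13:00-14:30, 15:00-15:30, 16:30-17:00.
Ana ∩ Wiremu ∩ Mateo ∩ Aarav: 10:30-11:30, 13:30-14:30, 16:30-17:00.
Ana ∩ Wiremu ∩ Mateo ∩ Aarav ∩ Vera: 10:30-11:30, 13:30-14:30, 16:30-17:00.
Ana ∩ Wiremu ∩ Mateo ∩ Aarav ∩ Vera ∩ Maria: 10:30-11:30, 13:30-14:30, 16:30-17:00.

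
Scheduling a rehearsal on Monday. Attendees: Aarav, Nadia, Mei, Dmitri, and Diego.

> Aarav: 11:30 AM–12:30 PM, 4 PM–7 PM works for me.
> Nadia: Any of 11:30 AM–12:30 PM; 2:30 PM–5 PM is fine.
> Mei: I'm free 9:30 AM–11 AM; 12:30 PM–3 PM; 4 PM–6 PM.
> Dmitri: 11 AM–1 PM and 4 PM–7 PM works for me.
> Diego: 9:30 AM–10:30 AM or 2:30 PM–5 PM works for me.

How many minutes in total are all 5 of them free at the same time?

Aarav ∩ Nadia: 11:30-12:30, 16:00-17:00.
Aarav ∩ Nadia ∩ Mei: 16:00-17:00.
Aarav ∩ Nadia ∩ Mei ∩ Dmitri: 16:00-17:00.
Aarav ∩ Nadia ∩ Mei ∩ Dmitri ∩ Diego: 16:00-17:00.
Those are the intersection windows.
That's a single block of 60 minutes.

60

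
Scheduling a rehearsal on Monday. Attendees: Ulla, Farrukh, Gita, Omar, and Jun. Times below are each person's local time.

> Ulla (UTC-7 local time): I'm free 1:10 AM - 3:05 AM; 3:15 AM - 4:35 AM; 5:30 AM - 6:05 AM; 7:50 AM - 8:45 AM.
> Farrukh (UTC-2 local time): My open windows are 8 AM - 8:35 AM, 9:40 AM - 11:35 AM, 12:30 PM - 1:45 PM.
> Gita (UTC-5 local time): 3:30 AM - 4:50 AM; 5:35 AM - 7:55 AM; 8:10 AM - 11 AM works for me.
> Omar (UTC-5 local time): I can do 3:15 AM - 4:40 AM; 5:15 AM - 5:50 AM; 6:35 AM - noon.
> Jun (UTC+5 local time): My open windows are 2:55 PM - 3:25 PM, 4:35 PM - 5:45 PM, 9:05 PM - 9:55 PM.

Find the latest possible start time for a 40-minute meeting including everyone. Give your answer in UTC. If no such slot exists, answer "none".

none

Ulla in UTC: 08:10-10:05, 10:15-11:35, 12:30-13:05, 14:50-15:45 (add 7h to convert from UTC-7).
Farrukh in UTC: 10:00-10:35, 11:40-13:35, 14:30-15:45 (add 2h to convert from UTC-2).
Gita in UTC: 08:30-09:50, 10:35-12:55, 13:10-16:00 (add 5h to convert from UTC-5).
Omar in UTC: 08:15-09:40, 10:15-10:50, 11:35-17:00 (add 5h to convert from UTC-5).
Jun in UTC: 09:55-10:25, 11:35-12:45, 16:05-16:55 (subtract 5h to convert from UTC+5).
Ulla ∩ Farrukh: 10:00-10:05, 10:15-10:35, 12:30-13:05, 14:50-15:45.
Ulla ∩ Farrukh ∩ Gita: 12:30-12:55, 14:50-15:45.
Ulla ∩ Farrukh ∩ Gita ∩ Omar: 12:30-12:55, 14:50-15:45.
Ulla ∩ Farrukh ∩ Gita ∩ Omar ∩ Jun: 12:30-12:45.
No common window is at least 40 minutes long.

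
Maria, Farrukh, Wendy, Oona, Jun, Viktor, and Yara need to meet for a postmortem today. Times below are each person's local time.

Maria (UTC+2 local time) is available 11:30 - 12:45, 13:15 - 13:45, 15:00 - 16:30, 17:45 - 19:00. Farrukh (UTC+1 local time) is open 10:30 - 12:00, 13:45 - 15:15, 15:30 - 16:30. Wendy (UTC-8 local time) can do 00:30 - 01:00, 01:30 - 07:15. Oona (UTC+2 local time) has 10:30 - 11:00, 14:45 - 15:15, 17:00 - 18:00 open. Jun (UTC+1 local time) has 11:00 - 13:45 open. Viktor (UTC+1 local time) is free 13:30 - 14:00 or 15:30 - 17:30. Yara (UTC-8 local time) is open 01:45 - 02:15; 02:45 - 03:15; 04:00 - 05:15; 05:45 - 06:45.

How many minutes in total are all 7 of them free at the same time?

0

Maria in UTC: 09:30-10:45, 11:15-11:45, 13:00-14:30, 15:45-17:00 (subtract 2h to convert from UTC+2).
Farrukh in UTC: 09:30-11:00, 12:45-14:15, 14:30-15:30 (subtract 1h to convert from UTC+1).
Wendy in UTC: 08:30-09:00, 09:30-15:15 (add 8h to convert from UTC-8).
Oona in UTC: 08:30-09:00, 12:45-13:15, 15:00-16:00 (subtract 2h to convert from UTC+2).
Jun in UTC: 10:00-12:45 (subtract 1h to convert from UTC+1).
Viktor in UTC: 12:30-13:00, 14:30-16:30 (subtract 1h to convert from UTC+1).
Yara in UTC: 09:45-10:15, 10:45-11:15, 12:00-13:15, 13:45-14:45 (add 8h to convert from UTC-8).
Maria ∩ Farrukh: 09:30-10:45, 13:00-14:15.
Maria ∩ Farrukh ∩ Wendy: 09:30-10:45, 13:00-14:15.
Maria ∩ Farrukh ∩ Wendy ∩ Oona: 13:00-13:15.
Maria ∩ Farrukh ∩ Wendy ∩ Oona ∩ Jun: ∅.
Maria ∩ Farrukh ∩ Wendy ∩ Oona ∩ Jun ∩ Viktor: ∅.
Maria ∩ Farrukh ∩ Wendy ∩ Oona ∩ Jun ∩ Viktor ∩ Yara: ∅.
There is no time when everyone is free.
There is no common window, so the total is 0 minutes.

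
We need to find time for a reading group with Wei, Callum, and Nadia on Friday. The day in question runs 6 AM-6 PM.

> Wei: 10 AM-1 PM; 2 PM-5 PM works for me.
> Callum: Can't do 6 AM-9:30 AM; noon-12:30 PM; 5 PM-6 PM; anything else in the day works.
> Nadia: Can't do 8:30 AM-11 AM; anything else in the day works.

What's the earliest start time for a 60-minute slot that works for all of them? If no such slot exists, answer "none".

11:00

Wei free: 10:00-13:00, 14:00-17:00.
Callum free: 09:30-12:00, 12:30-17:00 (invert busy blocks within the working day).
Nadia free: 06:00-08:30, 11:00-18:00 (invert busy blocks within the working day).
Wei ∩ Callum: 10:00-12:00, 12:30-13:00, 14:00-17:00.
Wei ∩ Callum ∩ Nadia: 11:00-12:00, 12:30-13:00, 14:00-17:00.
The first common window of at least 60 minutes is 11:00-12:00, so the earliest start is 11:00.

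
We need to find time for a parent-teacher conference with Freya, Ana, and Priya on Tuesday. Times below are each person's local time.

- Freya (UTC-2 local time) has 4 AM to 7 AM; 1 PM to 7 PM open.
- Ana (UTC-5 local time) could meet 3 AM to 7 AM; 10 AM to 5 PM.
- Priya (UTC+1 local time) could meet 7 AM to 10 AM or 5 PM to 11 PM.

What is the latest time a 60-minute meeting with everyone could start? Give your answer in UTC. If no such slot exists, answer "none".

20:00

Freya in UTC: 06:00-09:00, 15:00-21:00 (add 2h to convert from UTC-2).
Ana in UTC: 08:00-12:00, 15:00-22:00 (add 5h to convert from UTC-5).
Priya in UTC: 06:00-09:00, 16:00-22:00 (subtract 1h to convert from UTC+1).
Freya ∩ Ana: 08:00-09:00, 15:00-21:00.
Freya ∩ Ana ∩ Priya: 08:00-09:00, 16:00-21:00.
The last common window of at least 60 minutes is 16:00-21:00; a 60-minute meeting can start as late as 20:00 and still end by 21:00.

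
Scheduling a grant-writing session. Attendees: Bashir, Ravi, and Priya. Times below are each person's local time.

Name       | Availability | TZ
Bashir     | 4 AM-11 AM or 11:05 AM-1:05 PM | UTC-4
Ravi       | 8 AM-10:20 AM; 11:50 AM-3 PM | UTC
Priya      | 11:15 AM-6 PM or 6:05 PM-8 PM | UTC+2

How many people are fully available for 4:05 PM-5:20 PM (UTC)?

Bashir in UTC: 08:00-15:00, 15:05-17:05 (add 4h to convert from UTC-4).
Ravi in UTC: 08:00-10:20, 11:50-15:00.
Priya in UTC: 09:15-16:00, 16:05-18:00 (subtract 2h to convert from UTC+2).
Priya can make the full 16:05-17:20 slot — that's 1.

1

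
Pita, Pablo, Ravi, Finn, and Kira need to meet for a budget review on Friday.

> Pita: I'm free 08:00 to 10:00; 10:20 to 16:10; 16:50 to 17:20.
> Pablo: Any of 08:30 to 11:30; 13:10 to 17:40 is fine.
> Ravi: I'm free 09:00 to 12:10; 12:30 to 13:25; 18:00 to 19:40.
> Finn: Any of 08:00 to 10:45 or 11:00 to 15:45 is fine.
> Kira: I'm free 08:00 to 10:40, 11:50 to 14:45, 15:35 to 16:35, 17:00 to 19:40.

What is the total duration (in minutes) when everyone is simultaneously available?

Pita ∩ Pablo: 08:30-10:00, 10:20-11:30, 13:10-16:10, 16:50-17:20.
Pita ∩ Pablo ∩ Ravi: 09:00-10:00, 10:20-11:30, 13:10-13:25.
Pita ∩ Pablo ∩ Ravi ∩ Finn: 09:00-10:00, 10:20-10:45, 11:00-11:30, 13:10-13:25.
Pita ∩ Pablo ∩ Ravi ∩ Finn ∩ Kira: 09:00-10:00, 10:20-10:40, 13:10-13:25.
Summing the common windows: 60 + 20 + 15 = 95 minutes.

95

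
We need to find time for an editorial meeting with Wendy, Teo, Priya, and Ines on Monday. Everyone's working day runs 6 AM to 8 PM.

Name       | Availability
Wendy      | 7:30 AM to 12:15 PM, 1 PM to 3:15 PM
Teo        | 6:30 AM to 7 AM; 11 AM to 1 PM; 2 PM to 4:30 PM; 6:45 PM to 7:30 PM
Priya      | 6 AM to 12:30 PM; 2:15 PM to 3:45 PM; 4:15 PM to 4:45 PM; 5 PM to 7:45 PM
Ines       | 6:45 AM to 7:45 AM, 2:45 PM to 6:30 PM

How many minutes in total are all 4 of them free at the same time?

Wendy ∩ Teo: 11:00-12:15, 14:00-15:15.
Wendy ∩ Teo ∩ Priya: 11:00-12:15, 14:15-15:15.
Wendy ∩ Teo ∩ Priya ∩ Ines: 14:45-15:15.
That's a single block of 30 minutes.

30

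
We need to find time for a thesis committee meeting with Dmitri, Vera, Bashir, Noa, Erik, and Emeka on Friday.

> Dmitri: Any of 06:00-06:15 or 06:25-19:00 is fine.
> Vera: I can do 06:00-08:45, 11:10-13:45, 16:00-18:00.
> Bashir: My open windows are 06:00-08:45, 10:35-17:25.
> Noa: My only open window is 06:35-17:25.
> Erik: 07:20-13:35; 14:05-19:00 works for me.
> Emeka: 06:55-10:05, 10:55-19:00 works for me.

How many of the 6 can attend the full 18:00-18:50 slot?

Dmitri, Erik, and Emeka can make the full 18:00-18:50 slot — that's 3.

3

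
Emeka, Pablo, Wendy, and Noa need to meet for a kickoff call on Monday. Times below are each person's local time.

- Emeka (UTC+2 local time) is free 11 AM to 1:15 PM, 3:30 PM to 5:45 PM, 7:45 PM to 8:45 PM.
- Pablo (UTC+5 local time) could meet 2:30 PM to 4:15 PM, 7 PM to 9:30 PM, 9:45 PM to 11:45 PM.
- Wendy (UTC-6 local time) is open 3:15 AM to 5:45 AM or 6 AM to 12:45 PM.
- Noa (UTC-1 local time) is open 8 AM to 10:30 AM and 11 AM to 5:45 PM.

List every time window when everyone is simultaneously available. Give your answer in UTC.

09:30-11:15, 14:00-15:45, 17:45-18:45

Emeka in UTC: 09:00-11:15, 13:30-15:45, 17:45-18:45 (subtract 2h to convert from UTC+2).
Pablo in UTC: 09:30-11:15, 14:00-16:30, 16:45-18:45 (subtract 5h to convert from UTC+5).
Wendy in UTC: 09:15-11:45, 12:00-18:45 (add 6h to convert from UTC-6).
Noa in UTC: 09:00-11:30, 12:00-18:45 (add 1h to convert from UTC-1).
Emeka ∩ Pablo: 09:30-11:15, 14:00-15:45, 17:45-18:45.
Emeka ∩ Pablo ∩ Wendy: 09:30-11:15, 14:00-15:45, 17:45-18:45.
Emeka ∩ Pablo ∩ Wendy ∩ Noa: 09:30-11:15, 14:00-15:45, 17:45-18:45.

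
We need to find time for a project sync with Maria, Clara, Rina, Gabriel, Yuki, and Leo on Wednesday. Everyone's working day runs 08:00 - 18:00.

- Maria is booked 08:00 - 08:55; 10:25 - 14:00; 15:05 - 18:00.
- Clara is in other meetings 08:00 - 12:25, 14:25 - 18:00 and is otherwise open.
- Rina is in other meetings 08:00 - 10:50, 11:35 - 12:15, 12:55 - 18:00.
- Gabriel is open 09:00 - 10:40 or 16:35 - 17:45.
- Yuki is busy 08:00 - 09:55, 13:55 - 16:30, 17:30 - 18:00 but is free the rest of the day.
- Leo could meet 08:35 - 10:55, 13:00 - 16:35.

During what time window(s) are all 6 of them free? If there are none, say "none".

none

Maria free: 08:55-10:25, 14:00-15:05 (invert busy blocks within the working day).
Clara free: 12:25-14:25 (invert busy blocks within the working day).
Rina free: 10:50-11:35, 12:15-12:55 (invert busy blocks within the working day).
Gabriel free: 09:00-10:40, 16:35-17:45.
Yuki free: 09:55-13:55, 16:30-17:30 (invert busy blocks within the working day).
Leo free: 08:35-10:55, 13:00-16:35.
Maria ∩ Clara: 14:00-14:25.
Maria ∩ Clara ∩ Rina: ∅.
Maria ∩ Clara ∩ Rina ∩ Gabriel: ∅.
Maria ∩ Clara ∩ Rina ∩ Gabriel ∩ Yuki: ∅.
Maria ∩ Clara ∩ Rina ∩ Gabriel ∩ Yuki ∩ Leo: ∅.
There is no time when everyone is free.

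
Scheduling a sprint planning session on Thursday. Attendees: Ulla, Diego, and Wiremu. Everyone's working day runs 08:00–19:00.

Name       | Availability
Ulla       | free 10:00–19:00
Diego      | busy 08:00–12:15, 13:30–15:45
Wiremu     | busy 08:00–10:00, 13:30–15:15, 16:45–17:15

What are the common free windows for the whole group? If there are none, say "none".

12:15-13:30, 15:45-16:45, 17:15-19:00

Ulla free: 10:00-19:00.
Diego free: 12:15-13:30, 15:45-19:00 (invert busy blocks within the working day).
Wiremu free: 10:00-13:30, 15:15-16:45, 17:15-19:00 (invert busy blocks within the working day).
Ulla ∩ Diego: 12:15-13:30, 15:45-19:00.
Ulla ∩ Diego ∩ Wiremu: 12:15-13:30, 15:45-16:45, 17:15-19:00.
So the common availability across everyone is 12:15-13:30, 15:45-16:45, 17:15-19:00.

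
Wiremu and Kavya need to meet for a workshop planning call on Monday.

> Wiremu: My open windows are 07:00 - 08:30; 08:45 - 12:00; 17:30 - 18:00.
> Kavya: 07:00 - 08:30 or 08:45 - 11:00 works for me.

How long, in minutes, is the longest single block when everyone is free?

Wiremu ∩ Kavya: 07:00-08:30, 08:45-11:00.
Those are the intersection windows.
The longest is 08:45-11:00 at 135 minutes.

135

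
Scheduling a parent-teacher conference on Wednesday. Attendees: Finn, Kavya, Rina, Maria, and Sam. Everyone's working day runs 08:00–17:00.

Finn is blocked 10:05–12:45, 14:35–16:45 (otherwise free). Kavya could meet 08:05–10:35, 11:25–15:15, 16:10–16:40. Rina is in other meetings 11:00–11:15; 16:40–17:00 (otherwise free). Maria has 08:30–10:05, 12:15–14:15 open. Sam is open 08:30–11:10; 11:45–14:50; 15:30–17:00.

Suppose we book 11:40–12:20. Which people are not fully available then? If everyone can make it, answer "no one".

Finn free: 08:00-10:05, 12:45-14:35, 16:45-17:00 (invert busy blocks within the working day).
Kavya free: 08:05-10:35, 11:25-15:15, 16:10-16:40.
Rina free: 08:00-11:00, 11:15-16:40 (invert busy blocks within the working day).
Maria free: 08:30-10:05, 12:15-14:15.
Sam free: 08:30-11:10, 11:45-14:50, 15:30-17:00.
Finn: not fully free for 11:40-12:20. Kavya: free for 11:40-12:20. Rina: free for 11:40-12:20. Maria: not fully free for 11:40-12:20. Sam: not fully free for 11:40-12:20.

Finn, Maria, Sam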